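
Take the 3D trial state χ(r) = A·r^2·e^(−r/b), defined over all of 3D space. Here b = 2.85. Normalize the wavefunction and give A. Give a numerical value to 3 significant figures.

A ≈ 0.00304

Require ∫ |χ|² 4πr² dr = 1 over the whole domain.
In 3D with spherical symmetry the volume element is 4πr² dr.
∫|χ|² 4πr² dr = A²·(45·π·b^7/2).
With b = 2.85: A² = 0.000009263 and A = 0.003044.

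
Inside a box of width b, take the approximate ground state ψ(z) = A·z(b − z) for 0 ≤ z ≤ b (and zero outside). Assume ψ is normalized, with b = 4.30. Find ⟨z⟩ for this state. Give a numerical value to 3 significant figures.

⟨z⟩ ≈ 2.15

By definition ⟨z⟩ = ∫ z |ψ(z)|² dz.
Since the A² factors cancel between numerator and denominator, ⟨z⟩ = b/2.
With b = 4.30, ⟨z⟩ = 2.150.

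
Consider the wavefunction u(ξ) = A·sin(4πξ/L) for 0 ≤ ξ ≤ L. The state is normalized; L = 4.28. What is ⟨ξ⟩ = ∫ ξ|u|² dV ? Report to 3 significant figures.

⟨ξ⟩ ≈ 2.14

⟨ξ⟩ = ∫ ξ |u|² dξ over the full domain.
The ratio of the moment integral to the normalization integral gives ⟨ξ⟩ = L/2.
With L = 4.28, ⟨ξ⟩ = 2.140.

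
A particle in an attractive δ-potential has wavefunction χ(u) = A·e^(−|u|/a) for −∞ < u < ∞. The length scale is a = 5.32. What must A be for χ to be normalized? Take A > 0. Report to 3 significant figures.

A ≈ 0.434

Require ∫ |χ|² du = 1 over the whole domain.
Recall ∫₀^∞ u^m e^(−u/β) du = m!·β^(m+1), ∫|χ|² du = A²·(a).
So A² = (a)^(−1).
Plugging in a = 5.32 yields A = 0.4336.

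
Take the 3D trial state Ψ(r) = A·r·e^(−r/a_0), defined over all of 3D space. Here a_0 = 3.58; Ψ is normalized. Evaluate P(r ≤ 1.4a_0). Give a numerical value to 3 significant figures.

With dV = 4πr²dr, the probability is ∫|Ψ|² dV over r ≤ 1.4a_0.
The full normalization integral is A²·[3·π·a_0^5] = 1, fixing A².
Substituting u = r/a_0, A², 4π and the length scale all cancel in the ratio: P = ∫_{0}^{1.4} u^4·e^(-2·u) du / ∫_{0}^{∞} u^4·e^(-2·u) du.
An antiderivative of u^4·e^(-2·u) is -(u^4/2 + u^3 + 3·u^2/2 + 3·u/2 + 3/4)·e^(-2·u); evaluating from 0 to 1.4 gives ≈ 0.11424, while the full integral is 3/4.
This evaluates to P = 0.1523.

P ≈ 0.152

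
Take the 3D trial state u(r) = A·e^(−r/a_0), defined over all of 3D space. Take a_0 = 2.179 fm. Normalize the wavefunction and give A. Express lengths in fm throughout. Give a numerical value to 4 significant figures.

A ≈ 0.1754 fm^(-3/2)

We need A² ∫|f|² 4πr² dr = 1, taking the integral from 0 to ∞.
Carrying out the integral gives A² · π·a_0^3.
Setting this equal to 1 gives A² = 1/(π·a_0^3).
Plugging in a_0 = 2.179 yields A = 0.17540.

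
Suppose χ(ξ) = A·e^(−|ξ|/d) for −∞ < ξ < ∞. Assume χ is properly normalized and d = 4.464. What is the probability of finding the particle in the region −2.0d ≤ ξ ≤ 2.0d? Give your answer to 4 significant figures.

P ≈ 0.9817

The probability is P = ∫ |χ|² dξ over [−2.0d, 2.0d].
With A² fixed by ∫|χ|² = 1, i.e. A² = (d)^(−1), substitute and integrate.
Both integrals are even about ξ = 0, so only the ξ ≥ 0 halves are needed (the factors of 2 cancel). Substituting u = ξ/d, A² and the length scale cancel in the ratio: P = ∫_{0}^{2.0} e^(-2·u) du / ∫_{0}^{∞} e^(-2·u) du.
With ∫ e^(-2·u) du = -e^(-2·u)/2 + C, the region integral is 1/2 - e^(-4)/2 and the full one is 1/2.
This works out to P = 0.98168.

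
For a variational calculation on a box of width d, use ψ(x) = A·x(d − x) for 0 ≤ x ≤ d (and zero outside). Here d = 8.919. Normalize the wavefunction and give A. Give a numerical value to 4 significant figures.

A ≈ 0.02306

The normalization condition is ∫|ψ|² dx = 1 from 0 to d.
With ψ = A·x(d − x), the integral evaluates to A²·[d^5/30].
Hence A² = 1/[d^5/30].
Substituting d = 8.919 gives A² = 0.00053155, so A = 0.023055.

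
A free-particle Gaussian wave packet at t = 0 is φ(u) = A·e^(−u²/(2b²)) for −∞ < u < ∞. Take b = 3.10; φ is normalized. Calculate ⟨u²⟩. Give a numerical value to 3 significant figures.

By definition ⟨u²⟩ = ∫ u^2 |φ(u)|² du.
Since the A² factors cancel between numerator and denominator, ⟨u²⟩ = b^2/2.
Putting b = 3.10 gives 4.805.

⟨u^2⟩ ≈ 4.81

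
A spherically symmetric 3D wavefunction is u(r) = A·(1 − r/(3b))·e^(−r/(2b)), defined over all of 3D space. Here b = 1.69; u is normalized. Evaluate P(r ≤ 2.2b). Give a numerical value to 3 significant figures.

Integrate the radial probability density 4πr²|u|² over r ≤ 2.2b.
The full normalization integral is A²·[8·π·b^3/3] = 1, fixing A².
Let t = r/b; then A², 4π and the length scale all cancel, so P = ∫_{0}^{2.2} t^2·(1 - t/3)^2·e^(-t) dt ÷ ∫_{0}^{∞} t^2·(1 - t/3)^2·e^(-t) dt.
Using ∫ t^2·(1 - t/3)^2·e^(-t) dt = (-t^4 + 2·t^3 - 3·t^2 - 6·t - 6)·e^(-t)/9, the numerator is ≈ 0.22531 and the denominator is 2/3.
The region integral divided by the full integral gives P = 0.3380.

P ≈ 0.338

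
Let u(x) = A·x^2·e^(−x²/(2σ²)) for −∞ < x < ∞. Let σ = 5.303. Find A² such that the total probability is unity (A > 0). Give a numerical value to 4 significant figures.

A^2 ≈ 0.0001794

Require ∫ |u|² dx = 1 over the whole domain.
∫|u|² dx = A²·(3·√(π)·σ^5/4).
Setting this equal to 1 gives A² = 1/(3·√(π)·σ^5/4).
Substituting σ = 5.303 gives A² = 0.00017937, so A = 0.013393.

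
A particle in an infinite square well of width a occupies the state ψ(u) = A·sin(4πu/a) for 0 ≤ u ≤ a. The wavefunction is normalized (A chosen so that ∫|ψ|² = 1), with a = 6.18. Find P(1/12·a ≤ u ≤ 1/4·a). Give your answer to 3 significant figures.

The probability is P = ∫ |ψ|² du over [1/12·a, 1/4·a].
The normalization integral ∫|ψ|²du over the whole domain equals a/2·A², and A² cancels in the ratio.
Let t = u/a; then A² and the length scale cancel, so P = ∫_{1/12}^{1/4} sin(4·π·t)^2 dt ÷ ∫_{0}^{1} sin(4·π·t)^2 dt.
With ∫ sin(4·π·t)^2 dt = t/2 - sin(4·π·t)·cos(4·π·t)/(8·π) + C, the region integral is √(3)/(32·π) + 1/12 and the full one is 1/2.
Taking the ratio, P = (√(3)/16 + π/6)/π.

P ≈ 0.201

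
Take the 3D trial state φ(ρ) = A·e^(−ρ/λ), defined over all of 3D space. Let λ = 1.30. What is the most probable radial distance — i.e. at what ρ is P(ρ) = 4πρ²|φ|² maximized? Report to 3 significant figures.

ρ ≈ 1.30

Differentiate P(ρ) = 4πρ²|φ|² with respect to ρ and set to zero.
Solving yields ρ = λ.
With λ = 1.30, the most probable radial distance is 1.300.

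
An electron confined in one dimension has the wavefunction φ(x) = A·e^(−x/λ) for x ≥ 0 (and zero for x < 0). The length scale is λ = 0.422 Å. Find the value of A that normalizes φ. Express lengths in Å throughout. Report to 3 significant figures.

A ≈ 2.18 Å^(-1/2)

We need A² ∫|f|² dx = 1, taking the integral from 0 to ∞.
Recall ∫₀^∞ x^m e^(−x/β) dx = m!·β^(m+1), ∫|φ|² dx = A²·(λ/2).
Plugging in λ = 0.422 yields A = 2.177.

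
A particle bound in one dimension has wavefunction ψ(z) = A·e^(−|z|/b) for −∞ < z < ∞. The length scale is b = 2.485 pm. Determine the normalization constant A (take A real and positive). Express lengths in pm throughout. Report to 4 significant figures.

A ≈ 0.6344 pm^(-1/2)

We need A² ∫|f|² dz = 1, taking the integral from −∞ to ∞.
∫|ψ|² dz = A²·(b).
Setting this equal to 1 gives A² = 1/(b).
Substituting b = 2.485 gives A² = 0.40241, so A = 0.63436.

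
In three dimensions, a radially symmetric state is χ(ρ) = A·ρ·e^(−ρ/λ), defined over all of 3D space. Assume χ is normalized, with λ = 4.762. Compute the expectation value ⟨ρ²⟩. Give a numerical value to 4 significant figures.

⟨ρ^2⟩ ≈ 170.1

The expectation value is the |χ|²-weighted average of ρ^2: ∫ ρ^2|χ|² 4πρ² dρ.
With ∫₀^∞ ρ^6 e^(−αρ) dρ = 6!/α^7, the ratio of the moment integral to the normalization integral gives ⟨ρ²⟩ = 15·λ^2/2.
With λ = 4.762, ⟨ρ^2⟩ = 170.07.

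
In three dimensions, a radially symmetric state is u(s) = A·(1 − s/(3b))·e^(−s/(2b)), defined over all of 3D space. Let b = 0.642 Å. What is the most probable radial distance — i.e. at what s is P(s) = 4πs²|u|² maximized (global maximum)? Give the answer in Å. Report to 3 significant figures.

s ≈ 0.642 Å

Set d/ds [P(s) = 4πs²|u|²] = 0 and solve for s > 0.
Solving yields s = b.
With b = 0.642, the most probable radial distance is 0.6420 Å.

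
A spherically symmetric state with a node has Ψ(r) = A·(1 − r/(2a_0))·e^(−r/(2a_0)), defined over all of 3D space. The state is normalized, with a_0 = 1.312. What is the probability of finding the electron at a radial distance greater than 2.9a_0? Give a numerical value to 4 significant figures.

P ≈ 0.9324

With dV = 4πr²dr, the probability is ∫|Ψ|² dV over r > 2.9a_0.
A² is fixed by ∫₀^∞ 4πr²|Ψ|² dr = 1, i.e. A² = (8·π·a_0^3)^(−1).
In terms of u = r/a_0 (A², 4π and the length scale all cancel between numerator and denominator), P = [∫_{2.9}^{∞} u^2·(1 - u/2)^2·e^(-u) du] / [∫_{0}^{∞} u^2·(1 - u/2)^2·e^(-u) du].
An antiderivative of u^2·(1 - u/2)^2·e^(-u) is -(u^4/4 + u^2 + 2·u + 2)·e^(-u); evaluating from 2.9 to ∞ gives ≈ 1.86485, while the full integral is 2.
Taking the ratio yields P = 0.93242.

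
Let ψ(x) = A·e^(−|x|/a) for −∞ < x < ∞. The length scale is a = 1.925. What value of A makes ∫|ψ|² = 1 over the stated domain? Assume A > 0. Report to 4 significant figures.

A ≈ 0.7207

We need A² ∫|f|² dx = 1, taking the integral from −∞ to ∞.
The integral (without the A² prefactor) comes out to a.
Hence A² = 1/[a].
Substituting a = 1.925 gives A² = 0.51948, so A = 0.72075.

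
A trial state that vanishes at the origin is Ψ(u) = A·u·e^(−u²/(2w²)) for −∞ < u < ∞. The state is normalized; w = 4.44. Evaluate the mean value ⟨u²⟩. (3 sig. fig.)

The expectation value is the |Ψ|²-weighted average of u^2: ∫ u^2|Ψ|² du.
Using the Gaussian integral ∫_{−∞}^{∞} e^(−αu²) du = √(π/α), the ratio of the moment integral to the normalization integral gives ⟨u²⟩ = 3·w^2/2.
With w = 4.44, ⟨u^2⟩ = 29.57.

⟨u^2⟩ ≈ 29.6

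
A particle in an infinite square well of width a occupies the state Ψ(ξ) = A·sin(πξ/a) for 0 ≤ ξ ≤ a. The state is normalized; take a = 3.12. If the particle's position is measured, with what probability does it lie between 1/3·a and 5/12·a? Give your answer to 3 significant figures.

|Ψ|² is the probability density, so P = ∫_{1/3·a}^{5/12·a} |Ψ|² dξ.
The normalization integral ∫|Ψ|²dξ over the whole domain equals a/2·A², and A² cancels in the ratio.
Substituting u = ξ/a, A² and the length scale cancel in the ratio: P = ∫_{1/3}^{5/12} sin(π·u)^2 du / ∫_{0}^{1} sin(π·u)^2 du.
An antiderivative of sin(π·u)^2 is u/2 - sin(2·π·u)/(4·π); evaluating from 1/3 to 5/12 gives -1/(8·π) + 1/24 + √(3)/(8·π), while the full integral is 1/2.
Evaluating gives P = (-3 + π + 3·√(3))/(12·π).

P ≈ 0.142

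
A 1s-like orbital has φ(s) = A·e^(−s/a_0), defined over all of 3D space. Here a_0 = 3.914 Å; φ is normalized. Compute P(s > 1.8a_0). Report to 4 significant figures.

With dV = 4πs²ds, the probability is ∫|φ|² dV over s > 1.8a_0.
A² is fixed by ∫₀^∞ 4πs²|φ|² ds = 1, i.e. A² = (π·a_0^3)^(−1).
Let u = s/a_0; then A², 4π and the length scale all cancel, so P = ∫_{1.8}^{∞} u^2·e^(-2·u) du ÷ ∫_{0}^{∞} u^2·e^(-2·u) du.
Using ∫ u^2·e^(-2·u) du = -(2·u^2 + 2·u + 1)·e^(-2·u)/4, the numerator is 277·e^(-18/5)/100 and the denominator is 1/4.
This evaluates to P = 0.30275.

P ≈ 0.3027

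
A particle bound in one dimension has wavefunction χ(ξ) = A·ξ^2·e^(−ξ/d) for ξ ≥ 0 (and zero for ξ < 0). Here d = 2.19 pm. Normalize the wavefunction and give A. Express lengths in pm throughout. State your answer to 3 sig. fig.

A ≈ 0.163 pm^(-5/2)

Require ∫ |χ|² dξ = 1 over the whole domain.
Recall ∫₀^∞ ξ^m e^(−ξ/β) dξ = m!·β^(m+1), ∫|χ|² dξ = A²·(3·d^5/4).
Setting this equal to 1 gives A² = 1/(3·d^5/4).
Plugging in d = 2.19 yields A = 0.1627.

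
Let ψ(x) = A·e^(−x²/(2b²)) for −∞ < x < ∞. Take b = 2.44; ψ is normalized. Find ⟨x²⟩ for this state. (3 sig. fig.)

The expectation value is the |ψ|²-weighted average of x^2: ∫ x^2|ψ|² dx.
Using the Gaussian integral ∫_{−∞}^{∞} e^(−αx²) dx = √(π/α), evaluating both integrals, ⟨x²⟩ = b^2/2.
Putting b = 2.44 gives 2.977.

⟨x^2⟩ ≈ 2.98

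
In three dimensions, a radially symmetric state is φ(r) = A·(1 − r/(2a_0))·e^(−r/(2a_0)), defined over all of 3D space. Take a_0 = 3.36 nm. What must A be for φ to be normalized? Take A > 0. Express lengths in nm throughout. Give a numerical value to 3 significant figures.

A ≈ 0.0324 nm^(-3/2)

Normalization requires ∫|φ|² 4πr² dr = 1, integrated from 0 to ∞.
(Spherical symmetry: dV = 4πr² dr.)
Carrying out the integral gives A² · 8·π·a_0^3.
With a_0 = 3.36: A² = 0.001049 and A = 0.03239.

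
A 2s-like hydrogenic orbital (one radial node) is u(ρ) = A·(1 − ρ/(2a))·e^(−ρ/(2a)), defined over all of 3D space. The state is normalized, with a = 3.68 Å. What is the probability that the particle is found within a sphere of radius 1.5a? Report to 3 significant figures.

With dV = 4πρ²dρ, the probability is ∫|u|² dV over ρ ≤ 1.5a.
A² is fixed by ∫₀^∞ 4πρ²|u|² dρ = 1, i.e. A² = (8·π·a^3)^(−1).
Substituting t = ρ/a, A², 4π and the length scale all cancel in the ratio: P = ∫_{0}^{1.5} t^2·(1 - t/2)^2·e^(-t) dt / ∫_{0}^{∞} t^2·(1 - t/2)^2·e^(-t) dt.
Using ∫ t^2·(1 - t/2)^2·e^(-t) dt = -(t^4/4 + t^2 + 2·t + 2)·e^(-t), the numerator is 2 - 545·e^(-3/2)/64 and the denominator is 2.
The region integral divided by the full integral gives P = 0.04995.

P ≈ 0.0500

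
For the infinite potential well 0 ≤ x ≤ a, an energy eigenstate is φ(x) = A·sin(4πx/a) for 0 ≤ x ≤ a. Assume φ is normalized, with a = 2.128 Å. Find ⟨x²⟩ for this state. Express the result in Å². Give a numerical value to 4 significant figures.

⟨x^2⟩ ≈ 1.495 Å^2

By definition ⟨x²⟩ = ∫ x^2 |φ(x)|² dx.
Since the A² factors cancel between numerator and denominator, ⟨x²⟩ = -a^2/(32·π^2) + a^2/3.
With a = 2.128, ⟨x^2⟩ = 1.4951.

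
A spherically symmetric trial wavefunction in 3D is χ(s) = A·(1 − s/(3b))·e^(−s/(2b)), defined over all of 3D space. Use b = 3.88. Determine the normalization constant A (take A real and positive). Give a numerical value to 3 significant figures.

The normalization condition is ∫|χ|² 4πs² ds = 1 from 0 to ∞.
The angular integral contributes 4π, leaving ∫₀^∞ s²|χ|² ds.
Using ∫₀^∞ sⁿ e^(−αs) ds = n!/αⁿ⁺¹, the integral (without the A² prefactor) comes out to 8·π·b^3/3.
Hence A² = 1/[8·π·b^3/3].
With b = 3.88: A² = 0.002044 and A = 0.04521.

A ≈ 0.0452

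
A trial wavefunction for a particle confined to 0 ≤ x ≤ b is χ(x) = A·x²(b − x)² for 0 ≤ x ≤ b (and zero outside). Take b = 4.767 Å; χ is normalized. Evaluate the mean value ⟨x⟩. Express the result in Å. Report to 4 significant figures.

The expectation value is the |χ|²-weighted average of x: ∫ x|χ|² dx.
Evaluating both integrals, ⟨x⟩ = b/2.
Putting b = 4.767 gives 2.3835.

⟨x⟩ ≈ 2.384 Å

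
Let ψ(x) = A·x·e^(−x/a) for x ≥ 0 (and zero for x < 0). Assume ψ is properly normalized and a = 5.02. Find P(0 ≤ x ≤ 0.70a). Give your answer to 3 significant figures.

P = ∫_{0}^{0.70a} |ψ(x)|² dx.
With A² fixed by ∫|ψ|² = 1, i.e. A² = (a^3/4)^(−1), substitute and integrate.
Let u = x/a; then A² and the length scale cancel, so P = ∫_{0}^{0.70} u^2·e^(-2·u) du ÷ ∫_{0}^{∞} u^2·e^(-2·u) du.
An antiderivative of u^2·e^(-2·u) is -(2·u^2 + 2·u + 1)·e^(-2·u)/4; evaluating from 0 to 0.70 gives 1/4 - 169·e^(-7/5)/200, while the full integral is 1/4.
Evaluating gives P = 0.1665.

P ≈ 0.167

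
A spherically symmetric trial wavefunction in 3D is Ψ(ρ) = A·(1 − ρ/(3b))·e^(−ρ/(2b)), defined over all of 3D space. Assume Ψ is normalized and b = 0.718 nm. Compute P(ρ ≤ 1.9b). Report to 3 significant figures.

P ≈ 0.313

P = ∫ |Ψ|² 4πρ² dρ over ρ ≤ 1.9b.
A² is fixed by ∫₀^∞ 4πρ²|Ψ|² dρ = 1, i.e. A² = (8·π·b^3/3)^(−1).
Let u = ρ/b; then A², 4π and the length scale all cancel, so P = ∫_{0}^{1.9} u^2·(1 - u/3)^2·e^(-u) du ÷ ∫_{0}^{∞} u^2·(1 - u/3)^2·e^(-u) du.
An antiderivative of u^2·(1 - u/3)^2·e^(-u) is (-u^4 + 2·u^3 - 3·u^2 - 6·u - 6)·e^(-u)/9; evaluating from 0 to 1.9 gives ≈ 0.20892, while the full integral is 2/3.
This evaluates to P = 0.3134.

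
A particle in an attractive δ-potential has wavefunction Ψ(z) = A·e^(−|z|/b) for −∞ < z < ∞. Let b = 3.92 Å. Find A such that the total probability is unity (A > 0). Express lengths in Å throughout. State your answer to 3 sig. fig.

We need A² ∫|f|² dz = 1, taking the integral from −∞ to ∞.
Carrying out the integral gives A² · b.
So A² = (b)^(−1).
With b = 3.92: A² = 0.2551 and A = 0.5051.

A ≈ 0.505 Å^(-1/2)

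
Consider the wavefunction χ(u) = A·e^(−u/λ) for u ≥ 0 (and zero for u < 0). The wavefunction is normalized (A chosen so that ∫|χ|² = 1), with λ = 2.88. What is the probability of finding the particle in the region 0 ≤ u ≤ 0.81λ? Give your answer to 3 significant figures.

P ≈ 0.802

P = ∫_{0}^{0.81λ} |χ(u)|² du.
Since A² = 1/(λ/2), this is the region integral divided by the full normalization integral.
Let t = u/λ; then A² and the length scale cancel, so P = ∫_{0}^{0.81} e^(-2·t) dt ÷ ∫_{0}^{∞} e^(-2·t) dt.
An antiderivative of e^(-2·t) is -e^(-2·t)/2; evaluating from 0 to 0.81 gives 1/2 - e^(-81/50)/2, while the full integral is 1/2.
Evaluating gives P = 0.8021.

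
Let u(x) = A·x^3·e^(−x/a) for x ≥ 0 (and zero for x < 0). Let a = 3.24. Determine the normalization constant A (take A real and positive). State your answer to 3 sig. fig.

A ≈ 0.00689

We need A² ∫|f|² dx = 1, taking the integral from 0 to ∞.
With ∫₀^∞ x^6 e^(−αx) dx = 6!/α^7, with u = A·x^3·e^(−x/a), the integral evaluates to A²·[45·a^7/8].
Setting this equal to 1 gives A² = 1/(45·a^7/8).
Plugging in a = 3.24 yields A = 0.006887.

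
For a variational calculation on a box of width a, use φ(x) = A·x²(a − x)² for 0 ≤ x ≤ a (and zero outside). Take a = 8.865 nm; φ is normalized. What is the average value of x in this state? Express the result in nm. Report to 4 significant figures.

⟨x⟩ ≈ 4.433 nm

By definition ⟨x⟩ = ∫ x |φ(x)|² dx.
Expanding the polynomial and integrating term by term, evaluating both integrals, ⟨x⟩ = a/2.
Putting a = 8.865 gives 4.4325.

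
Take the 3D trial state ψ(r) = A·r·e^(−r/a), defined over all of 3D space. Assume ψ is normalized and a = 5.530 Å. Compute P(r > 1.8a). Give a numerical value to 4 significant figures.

Integrate the radial probability density 4πr²|ψ|² over r > 1.8a.
Normalization gives A² = 1/(3·π·a^5).
Substituting u = r/a, A², 4π and the length scale all cancel in the ratio: P = ∫_{1.8}^{∞} u^4·e^(-2·u) du / ∫_{0}^{∞} u^4·e^(-2·u) du.
With ∫ u^4·e^(-2·u) du = -(u^4/2 + u^3 + 3·u^2/2 + 3·u/2 + 3/4)·e^(-2·u) + C, the region integral is ≈ 0.529829 and the full one is 3/4.
Taking the ratio yields P = 0.70644.

P ≈ 0.7064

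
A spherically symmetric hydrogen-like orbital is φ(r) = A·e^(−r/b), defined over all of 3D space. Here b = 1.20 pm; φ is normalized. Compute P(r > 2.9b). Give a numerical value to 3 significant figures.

Integrate the radial probability density 4πr²|φ|² over r > 2.9b.
A² is fixed by ∫₀^∞ 4πr²|φ|² dr = 1, i.e. A² = (π·b^3)^(−1).
Substituting u = r/b, A², 4π and the length scale all cancel in the ratio: P = ∫_{2.9}^{∞} u^2·e^(-2·u) du / ∫_{0}^{∞} u^2·e^(-2·u) du.
An antiderivative of u^2·e^(-2·u) is -(2·u^2 + 2·u + 1)·e^(-2·u)/4; evaluating from 2.9 to ∞ gives 1181·e^(-29/5)/200, while the full integral is 1/4.
The region integral divided by the full integral gives P = 0.07151.

P ≈ 0.0715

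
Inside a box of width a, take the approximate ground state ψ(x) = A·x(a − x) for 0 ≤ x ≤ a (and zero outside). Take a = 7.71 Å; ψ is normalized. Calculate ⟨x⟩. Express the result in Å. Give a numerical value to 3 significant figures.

The expectation value is the |ψ|²-weighted average of x: ∫ x|ψ|² dx.
The ratio of the moment integral to the normalization integral gives ⟨x⟩ = a/2.
Putting a = 7.71 gives 3.855.

⟨x⟩ ≈ 3.86 Å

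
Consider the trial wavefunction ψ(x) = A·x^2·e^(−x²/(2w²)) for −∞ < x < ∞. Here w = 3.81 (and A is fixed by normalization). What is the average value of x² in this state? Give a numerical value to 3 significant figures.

⟨x^2⟩ ≈ 36.3

By definition ⟨x²⟩ = ∫ x^2 |ψ(x)|² dx.
Using the Gaussian integral ∫_{−∞}^{∞} e^(−αx²) dx = √(π/α), since the A² factors cancel between numerator and denominator, ⟨x²⟩ = 5·w^2/2.
Putting w = 3.81 gives 36.29.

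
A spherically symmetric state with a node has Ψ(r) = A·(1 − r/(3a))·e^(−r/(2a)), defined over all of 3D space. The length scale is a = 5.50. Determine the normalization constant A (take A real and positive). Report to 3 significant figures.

A ≈ 0.0268

The normalization condition is ∫|Ψ|² 4πr² dr = 1 from 0 to ∞.
The angular integral contributes 4π, leaving ∫₀^∞ r²|Ψ|² dr.
Using ∫₀^∞ rⁿ e^(−αr) dr = n!/αⁿ⁺¹, with Ψ = A·(1 − r/(3a))·e^(−r/(2a)), the integral evaluates to A²·[8·π·a^3/3].
Hence A² = 1/[8·π·a^3/3].
Plugging in a = 5.50 yields A = 0.02679.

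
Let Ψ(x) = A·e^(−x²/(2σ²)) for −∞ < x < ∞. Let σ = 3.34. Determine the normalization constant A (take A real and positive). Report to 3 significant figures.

Require ∫ |Ψ|² dx = 1 over the whole domain.
∫|Ψ|² dx = A²·(√(π)·σ).
Setting this equal to 1 gives A² = 1/(√(π)·σ).
Substituting σ = 3.34 gives A² = 0.1689, so A = 0.4110.

A ≈ 0.411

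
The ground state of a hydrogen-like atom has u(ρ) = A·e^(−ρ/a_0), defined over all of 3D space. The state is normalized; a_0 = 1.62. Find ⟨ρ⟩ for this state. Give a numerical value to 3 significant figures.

⟨ρ⟩ ≈ 2.43

By definition ⟨ρ⟩ = ∫ ρ |u(ρ)|² 4πρ² dρ.
Since the A² factors cancel between numerator and denominator, ⟨ρ⟩ = 3·a_0/2.
With a_0 = 1.62, ⟨ρ⟩ = 2.430.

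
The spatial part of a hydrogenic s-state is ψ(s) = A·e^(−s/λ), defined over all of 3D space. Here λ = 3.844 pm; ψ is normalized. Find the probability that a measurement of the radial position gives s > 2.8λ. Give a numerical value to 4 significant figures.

Integrate the radial probability density 4πs²|ψ|² over s > 2.8λ.
A² is fixed by ∫₀^∞ 4πs²|ψ|² ds = 1, i.e. A² = (π·λ^3)^(−1).
In terms of u = s/λ (A², 4π and the length scale all cancel between numerator and denominator), P = [∫_{2.8}^{∞} u^2·e^(-2·u) du] / [∫_{0}^{∞} u^2·e^(-2·u) du].
Using ∫ u^2·e^(-2·u) du = -(2·u^2 + 2·u + 1)·e^(-2·u)/4, the numerator is 557·e^(-28/5)/100 and the denominator is 1/4.
Taking the ratio yields P = 0.082388.

P ≈ 0.08239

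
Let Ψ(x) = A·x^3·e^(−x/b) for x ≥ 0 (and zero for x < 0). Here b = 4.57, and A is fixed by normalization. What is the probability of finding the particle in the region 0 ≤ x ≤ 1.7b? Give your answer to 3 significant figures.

P ≈ 0.0579

P = ∫_{0}^{1.7b} |Ψ(x)|² dx.
The normalization integral ∫|Ψ|²dx over the whole domain equals 45·b^7/8·A², and A² cancels in the ratio.
In terms of u = x/b (A² and the length scale cancel between numerator and denominator), P = [∫_{0}^{1.7} u^6·e^(-2·u) du] / [∫_{0}^{∞} u^6·e^(-2·u) du].
With ∫ u^6·e^(-2·u) du = -(4·u^6 + 12·u^5 + 30·u^4 + 60·u^3 + 90·u^2 + 90·u + 45)·e^(-2·u)/8 + C, the region integral is ≈ 0.32542 and the full one is 45/8.
The result is P = 0.05785.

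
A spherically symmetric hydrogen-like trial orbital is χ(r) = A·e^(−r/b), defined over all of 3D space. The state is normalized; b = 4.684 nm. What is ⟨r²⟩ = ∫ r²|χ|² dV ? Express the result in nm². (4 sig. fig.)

⟨r^2⟩ ≈ 65.82 nm^2

By definition ⟨r²⟩ = ∫ r^2 |χ(r)|² 4πr² dr.
Since the A² factors cancel between numerator and denominator, ⟨r²⟩ = 3·b^2.
With b = 4.684, ⟨r^2⟩ = 65.820.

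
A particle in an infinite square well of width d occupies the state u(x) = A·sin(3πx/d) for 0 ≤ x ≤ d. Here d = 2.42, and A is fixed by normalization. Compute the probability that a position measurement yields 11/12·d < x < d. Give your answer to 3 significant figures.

The probability is P = ∫ |u|² dx over [11/12·d, d].
With A² fixed by ∫|u|² = 1, i.e. A² = (d/2)^(−1), substitute and integrate.
In terms of t = x/d (A² and the length scale cancel between numerator and denominator), P = [∫_{11/12}^{1} sin(3·π·t)^2 dt] / [∫_{0}^{1} sin(3·π·t)^2 dt].
With ∫ sin(3·π·t)^2 dt = t/2 - sin(6·π·t)/(12·π) + C, the region integral is 1/24 - 1/(12·π) and the full one is 1/2.
The result is P = (-2 + π)/(12·π).

P ≈ 0.0303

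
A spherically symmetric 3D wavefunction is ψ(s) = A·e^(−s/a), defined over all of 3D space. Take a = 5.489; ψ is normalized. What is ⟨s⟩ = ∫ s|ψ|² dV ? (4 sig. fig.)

⟨s⟩ ≈ 8.234

The expectation value is the |ψ|²-weighted average of s: ∫ s|ψ|² 4πs² ds.
With ∫₀^∞ s^3 e^(−αs) ds = 3!/α^4, since the A² factors cancel between numerator and denominator, ⟨s⟩ = 3·a/2.
With a = 5.489, ⟨s⟩ = 8.2335.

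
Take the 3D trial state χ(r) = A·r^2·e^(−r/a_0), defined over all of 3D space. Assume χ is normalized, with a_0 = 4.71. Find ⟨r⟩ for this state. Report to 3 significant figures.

⟨r⟩ ≈ 16.5

The expectation value is the |χ|²-weighted average of r: ∫ r|χ|² 4πr² dr.
Using ∫₀^∞ rⁿ e^(−αr) dr = n!/αⁿ⁺¹, since the A² factors cancel between numerator and denominator, ⟨r⟩ = 7·a_0/2.
With a_0 = 4.71, ⟨r⟩ = 16.49.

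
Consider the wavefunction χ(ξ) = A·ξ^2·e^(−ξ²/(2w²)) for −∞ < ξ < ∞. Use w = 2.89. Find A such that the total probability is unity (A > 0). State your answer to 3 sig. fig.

A ≈ 0.0611

Normalization requires ∫|χ|² dξ = 1, integrated from −∞ to ∞.
∫|χ|² dξ = A²·(3·√(π)·w^5/4).
Setting this equal to 1 gives A² = 1/(3·√(π)·w^5/4).
Plugging in w = 2.89 yields A = 0.06109.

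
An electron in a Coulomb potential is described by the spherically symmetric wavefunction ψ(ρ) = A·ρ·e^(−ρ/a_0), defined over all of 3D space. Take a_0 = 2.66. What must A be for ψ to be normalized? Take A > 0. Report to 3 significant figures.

A ≈ 0.0282

The normalization condition is ∫|ψ|² 4πρ² dρ = 1 from 0 to ∞.
The angular integral contributes 4π, leaving ∫₀^∞ ρ²|ψ|² dρ.
Using ∫₀^∞ ρⁿ e^(−αρ) dρ = n!/αⁿ⁺¹, carrying out the integral gives A² · 3·π·a_0^5.
Hence A² = 1/[3·π·a_0^5].
Substituting a_0 = 2.66 gives A² = 0.0007967, so A = 0.02823.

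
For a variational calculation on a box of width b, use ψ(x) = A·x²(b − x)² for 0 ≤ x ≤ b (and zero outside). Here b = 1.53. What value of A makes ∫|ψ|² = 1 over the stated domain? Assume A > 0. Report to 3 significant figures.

A ≈ 3.70

The normalization condition is ∫|ψ|² dx = 1 from 0 to b.
With ψ = A·x²(b − x)², the integral evaluates to A²·[b^9/630].
Hence A² = 1/[b^9/630].
Substituting b = 1.53 gives A² = 13.71, so A = 3.703.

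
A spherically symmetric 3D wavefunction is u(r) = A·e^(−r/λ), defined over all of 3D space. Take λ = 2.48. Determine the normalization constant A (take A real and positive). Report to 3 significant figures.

A ≈ 0.144

Require ∫ |u|² 4πr² dr = 1 over the whole domain.
In 3D with spherical symmetry the volume element is 4πr² dr.
Recall ∫₀^∞ r^m e^(−r/β) dr = m!·β^(m+1), ∫|u|² 4πr² dr = A²·(π·λ^3).
Setting this equal to 1 gives A² = 1/(π·λ^3).
Substituting λ = 2.48 gives A² = 0.02087, so A = 0.1445.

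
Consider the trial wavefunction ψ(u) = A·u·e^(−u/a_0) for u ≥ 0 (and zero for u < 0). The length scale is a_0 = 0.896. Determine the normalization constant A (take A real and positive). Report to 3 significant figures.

The normalization condition is ∫|ψ|² du = 1 from 0 to ∞.
Recall ∫₀^∞ u^m e^(−u/β) du = m!·β^(m+1), with ψ = A·u·e^(−u/a_0), the integral evaluates to A²·[a_0^3/4].
So A² = (a_0^3/4)^(−1).
With a_0 = 0.896: A² = 5.561 and A = 2.358.

A ≈ 2.36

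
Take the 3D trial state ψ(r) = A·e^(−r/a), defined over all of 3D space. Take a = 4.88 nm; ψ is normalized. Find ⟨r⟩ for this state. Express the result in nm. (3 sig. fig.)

⟨r⟩ ≈ 7.32 nm

⟨r⟩ = ∫ r |ψ|² 4πr² dr over the full domain.
Recall ∫₀^∞ r^m e^(−r/β) dr = m!·β^(m+1), the ratio of the moment integral to the normalization integral gives ⟨r⟩ = 3·a/2.
Putting a = 4.88 gives 7.320.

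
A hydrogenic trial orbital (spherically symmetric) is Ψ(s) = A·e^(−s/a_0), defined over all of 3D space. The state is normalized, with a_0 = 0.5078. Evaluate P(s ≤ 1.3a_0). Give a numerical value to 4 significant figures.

P ≈ 0.4816

P = ∫ |Ψ|² 4πs² ds over s ≤ 1.3a_0.
Normalization gives A² = 1/(π·a_0^3).
Let u = s/a_0; then A², 4π and the length scale all cancel, so P = ∫_{0}^{1.3} u^2·e^(-2·u) du ÷ ∫_{0}^{∞} u^2·e^(-2·u) du.
An antiderivative of u^2·e^(-2·u) is -(2·u^2 + 2·u + 1)·e^(-2·u)/4; evaluating from 0 to 1.3 gives 1/4 - 349·e^(-13/5)/200, while the full integral is 1/4.
The region integral divided by the full integral gives P = 0.48157.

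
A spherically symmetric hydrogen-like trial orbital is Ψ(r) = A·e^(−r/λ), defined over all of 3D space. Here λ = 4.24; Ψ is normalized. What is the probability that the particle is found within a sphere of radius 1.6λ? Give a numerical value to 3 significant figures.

With dV = 4πr²dr, the probability is ∫|Ψ|² dV over r ≤ 1.6λ.
The full normalization integral is A²·[π·λ^3] = 1, fixing A².
In terms of u = r/λ (A², 4π and the length scale all cancel between numerator and denominator), P = [∫_{0}^{1.6} u^2·e^(-2·u) du] / [∫_{0}^{∞} u^2·e^(-2·u) du].
An antiderivative of u^2·e^(-2·u) is -(2·u^2 + 2·u + 1)·e^(-2·u)/4; evaluating from 0 to 1.6 gives 1/4 - 233·e^(-16/5)/100, while the full integral is 1/4.
The region integral divided by the full integral gives P = 0.6201.

P ≈ 0.620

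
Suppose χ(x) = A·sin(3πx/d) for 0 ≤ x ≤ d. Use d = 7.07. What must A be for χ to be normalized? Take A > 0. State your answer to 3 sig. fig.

We need A² ∫|f|² dx = 1, taking the integral from 0 to d.
Carrying out the integral gives A² · d/2.
Substituting d = 7.07 gives A² = 0.2829, so A = 0.5319.

A ≈ 0.532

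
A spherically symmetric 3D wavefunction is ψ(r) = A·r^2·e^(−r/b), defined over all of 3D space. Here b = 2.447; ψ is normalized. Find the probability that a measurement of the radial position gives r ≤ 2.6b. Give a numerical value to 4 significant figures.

P ≈ 0.2676

P = ∫ |ψ|² 4πr² dr over r ≤ 2.6b.
A² is fixed by ∫₀^∞ 4πr²|ψ|² dr = 1, i.e. A² = (45·π·b^7/2)^(−1).
In terms of u = r/b (A², 4π and the length scale all cancel between numerator and denominator), P = [∫_{0}^{2.6} u^6·e^(-2·u) du] / [∫_{0}^{∞} u^6·e^(-2·u) du].
With ∫ u^6·e^(-2·u) du = -(4·u^6 + 12·u^5 + 30·u^4 + 60·u^3 + 90·u^2 + 90·u + 45)·e^(-2·u)/8 + C, the region integral is ≈ 1.50529 and the full one is 45/8.
The region integral divided by the full integral gives P = 0.26761.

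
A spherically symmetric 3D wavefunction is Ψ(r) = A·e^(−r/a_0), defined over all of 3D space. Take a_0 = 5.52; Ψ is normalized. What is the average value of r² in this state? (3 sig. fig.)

By definition ⟨r²⟩ = ∫ r^2 |Ψ(r)|² 4πr² dr.
Using ∫₀^∞ rⁿ e^(−αr) dr = n!/αⁿ⁺¹, the ratio of the moment integral to the normalization integral gives ⟨r²⟩ = 3·a_0^2.
With a_0 = 5.52, ⟨r^2⟩ = 91.41.

⟨r^2⟩ ≈ 91.4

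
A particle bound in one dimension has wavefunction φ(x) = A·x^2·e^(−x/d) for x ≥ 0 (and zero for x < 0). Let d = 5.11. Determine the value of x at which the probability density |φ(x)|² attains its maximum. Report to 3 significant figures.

Differentiate |φ(x)|² with respect to x and set to zero.
Solving yields x = 2·d.
With d = 5.11, the most probable position is 10.22.

x ≈ 10.2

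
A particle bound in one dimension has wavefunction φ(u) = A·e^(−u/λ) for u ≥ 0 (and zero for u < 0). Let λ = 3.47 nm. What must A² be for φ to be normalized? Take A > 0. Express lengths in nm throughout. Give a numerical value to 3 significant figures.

A^2 ≈ 0.576 nm^(-1)

The normalization condition is ∫|φ|² du = 1 from 0 to ∞.
Recall ∫₀^∞ u^m e^(−u/β) du = m!·β^(m+1), carrying out the integral gives A² · λ/2.
Hence A² = 1/[λ/2].
With λ = 3.47: A² = 0.5764 and A = 0.7592.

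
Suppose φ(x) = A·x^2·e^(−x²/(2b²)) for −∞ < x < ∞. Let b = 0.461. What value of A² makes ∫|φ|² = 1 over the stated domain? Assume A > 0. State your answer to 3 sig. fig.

Normalization requires ∫|φ|² dx = 1, integrated from −∞ to ∞.
Using the Gaussian integral ∫_{−∞}^{∞} e^(−αx²) dx = √(π/α), ∫|φ|² dx = A²·(3·√(π)·b^5/4).
Setting this equal to 1 gives A² = 1/(3·√(π)·b^5/4).
Substituting b = 0.461 gives A² = 36.13, so A = 6.011.

A^2 ≈ 36.1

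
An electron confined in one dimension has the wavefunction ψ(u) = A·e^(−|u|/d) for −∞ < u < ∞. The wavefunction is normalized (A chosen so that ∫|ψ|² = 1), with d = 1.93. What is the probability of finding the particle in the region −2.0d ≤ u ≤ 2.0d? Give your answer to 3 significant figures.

The probability is P = ∫ |ψ|² du over [−2.0d, 2.0d].
The normalization integral ∫|ψ|²du over the whole domain equals d·A², and A² cancels in the ratio.
Both integrals are even about u = 0, so only the u ≥ 0 halves are needed (the factors of 2 cancel). In terms of t = u/d (A² and the length scale cancel between numerator and denominator), P = [∫_{0}^{2.0} e^(-2·t) dt] / [∫_{0}^{∞} e^(-2·t) dt].
Using ∫ e^(-2·t) dt = -e^(-2·t)/2, the numerator is 1/2 - e^(-4)/2 and the denominator is 1/2.
Taking the ratio, P = 0.9817.

P ≈ 0.982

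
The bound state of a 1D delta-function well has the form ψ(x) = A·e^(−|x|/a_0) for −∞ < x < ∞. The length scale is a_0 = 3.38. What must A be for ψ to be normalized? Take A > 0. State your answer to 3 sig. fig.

Normalization requires ∫|ψ|² dx = 1, integrated from −∞ to ∞.
∫|ψ|² dx = A²·(a_0).
Setting this equal to 1 gives A² = 1/(a_0).
With a_0 = 3.38: A² = 0.2959 and A = 0.5439.

A ≈ 0.544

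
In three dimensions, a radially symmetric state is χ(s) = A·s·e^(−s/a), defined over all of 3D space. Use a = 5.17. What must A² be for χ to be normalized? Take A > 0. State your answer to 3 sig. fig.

Require ∫ |χ|² 4πs² ds = 1 over the whole domain.
In 3D with spherical symmetry the volume element is 4πs² ds.
With ∫₀^∞ s^4 e^(−αs) ds = 4!/α^5, with χ = A·s·e^(−s/a), the integral evaluates to A²·[3·π·a^5].
So A² = (3·π·a^5)^(−1).
With a = 5.17: A² = 0.00002873 and A = 0.005360.

A^2 ≈ 0.0000287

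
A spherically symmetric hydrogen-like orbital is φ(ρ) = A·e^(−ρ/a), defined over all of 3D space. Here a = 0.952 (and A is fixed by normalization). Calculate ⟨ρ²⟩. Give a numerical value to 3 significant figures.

⟨ρ^2⟩ ≈ 2.72

The expectation value is the |φ|²-weighted average of ρ^2: ∫ ρ^2|φ|² 4πρ² dρ.
Since the A² factors cancel between numerator and denominator, ⟨ρ²⟩ = 3·a^2.
With a = 0.952, ⟨ρ^2⟩ = 2.719.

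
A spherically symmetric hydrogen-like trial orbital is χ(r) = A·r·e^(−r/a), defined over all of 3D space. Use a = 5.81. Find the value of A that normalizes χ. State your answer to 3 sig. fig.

We need A² ∫|f|² 4πr² dr = 1, taking the integral from 0 to ∞.
With ∫₀^∞ r^4 e^(−αr) dr = 4!/α^5, with χ = A·r·e^(−r/a), the integral evaluates to A²·[3·π·a^5].
So A² = (3·π·a^5)^(−1).
Substituting a = 5.81 gives A² = 0.00001603, so A = 0.004003.

A ≈ 0.00400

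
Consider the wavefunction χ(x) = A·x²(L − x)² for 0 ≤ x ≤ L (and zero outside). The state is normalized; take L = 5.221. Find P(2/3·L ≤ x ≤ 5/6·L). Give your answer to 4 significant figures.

P ≈ 0.1359

The probability is P = ∫ |χ|² dx over [2/3·L, 5/6·L].
With A² fixed by ∫|χ|² = 1, i.e. A² = (L^9/630)^(−1), substitute and integrate.
In terms of u = x/L (A² and the length scale cancel between numerator and denominator), P = [∫_{2/3}^{5/6} u^4·(1 - u)^4 du] / [∫_{0}^{1} u^4·(1 - u)^4 du].
Using ∫ u^4·(1 - u)^4 du = u^5·(70·u^4 - 315·u^3 + 540·u^2 - 420·u + 126)/630, the numerator is ≈ 0.000215708 and the denominator is 1/630.
The result is P = 0.13590.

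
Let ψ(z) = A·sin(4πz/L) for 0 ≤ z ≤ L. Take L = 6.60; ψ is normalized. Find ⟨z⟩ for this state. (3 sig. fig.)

The expectation value is the |ψ|²-weighted average of z: ∫ z|ψ|² dz.
The ratio of the moment integral to the normalization integral gives ⟨z⟩ = L/2.
Putting L = 6.60 gives 3.300.

⟨z⟩ ≈ 3.30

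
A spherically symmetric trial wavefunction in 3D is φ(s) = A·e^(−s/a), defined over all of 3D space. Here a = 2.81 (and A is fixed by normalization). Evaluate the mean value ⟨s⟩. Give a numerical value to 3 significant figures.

The expectation value is the |φ|²-weighted average of s: ∫ s|φ|² 4πs² ds.
Recall ∫₀^∞ s^m e^(−s/β) ds = m!·β^(m+1), since the A² factors cancel between numerator and denominator, ⟨s⟩ = 3·a/2.
With a = 2.81, ⟨s⟩ = 4.215.

⟨s⟩ ≈ 4.22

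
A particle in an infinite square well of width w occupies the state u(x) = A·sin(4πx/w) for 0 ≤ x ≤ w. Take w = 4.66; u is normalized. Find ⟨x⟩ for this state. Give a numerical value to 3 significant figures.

⟨x⟩ ≈ 2.33

The expectation value is the |u|²-weighted average of x: ∫ x|u|² dx.
Since the A² factors cancel between numerator and denominator, ⟨x⟩ = w/2.
Putting w = 4.66 gives 2.330.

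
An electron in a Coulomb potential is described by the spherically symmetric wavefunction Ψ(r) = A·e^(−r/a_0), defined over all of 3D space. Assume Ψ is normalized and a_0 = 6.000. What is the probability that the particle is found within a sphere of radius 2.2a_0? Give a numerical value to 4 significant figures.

P ≈ 0.8149

With dV = 4πr²dr, the probability is ∫|Ψ|² dV over r ≤ 2.2a_0.
The full normalization integral is A²·[π·a_0^3] = 1, fixing A².
Let u = r/a_0; then A², 4π and the length scale all cancel, so P = ∫_{0}^{2.2} u^2·e^(-2·u) du ÷ ∫_{0}^{∞} u^2·e^(-2·u) du.
An antiderivative of u^2·e^(-2·u) is -(2·u^2 + 2·u + 1)·e^(-2·u)/4; evaluating from 0 to 2.2 gives 1/4 - 377·e^(-22/5)/100, while the full integral is 1/4.
Taking the ratio yields P = 0.81486.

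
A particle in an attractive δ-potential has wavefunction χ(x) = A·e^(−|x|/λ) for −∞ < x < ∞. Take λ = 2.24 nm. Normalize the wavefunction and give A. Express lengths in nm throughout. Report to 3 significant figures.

A ≈ 0.668 nm^(-1/2)

We need A² ∫|f|² dx = 1, taking the integral from −∞ to ∞.
Carrying out the integral gives A² · λ.
Hence A² = 1/[λ].
With λ = 2.24: A² = 0.4464 and A = 0.6682.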